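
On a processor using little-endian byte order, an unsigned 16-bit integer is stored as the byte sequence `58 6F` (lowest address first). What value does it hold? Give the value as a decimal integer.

28504

In little-endian order the low byte comes first in memory.
Reassemble most-significant byte first: 6F 58 → 0x6F58.
0x6F58 = 28504.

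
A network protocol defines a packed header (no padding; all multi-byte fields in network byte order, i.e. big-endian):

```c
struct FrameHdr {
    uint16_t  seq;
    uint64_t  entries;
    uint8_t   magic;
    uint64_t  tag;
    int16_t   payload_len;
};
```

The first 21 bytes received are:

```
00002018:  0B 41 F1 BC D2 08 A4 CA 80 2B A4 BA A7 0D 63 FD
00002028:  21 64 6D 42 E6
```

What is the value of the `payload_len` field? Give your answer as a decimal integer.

17126

`payload_len` follows `seq` (2 B), `entries` (8 B), `magic` (1 B), `tag` (8 B), so it starts at offset 2 + 8 + 1 + 8 = 19 and occupies 2 bytes.
Bytes at offsets 19..20: 42 E6.
In big-endian order the high byte comes first in memory.
The bytes are already most-significant first: 0x42E6.
0x42E6 = 17126.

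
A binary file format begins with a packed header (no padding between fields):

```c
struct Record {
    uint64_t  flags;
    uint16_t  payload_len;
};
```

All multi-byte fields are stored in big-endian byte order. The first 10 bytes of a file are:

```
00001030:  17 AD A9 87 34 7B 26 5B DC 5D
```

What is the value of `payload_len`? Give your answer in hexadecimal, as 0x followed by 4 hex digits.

`payload_len` follows `flags` (8 bytes), so it starts at byte offset 8 and occupies 2 bytes.
Bytes at offsets 8..9: DC 5D.
Big-endian: lowest address holds the most-significant byte.
The bytes are already most-significant first: 0xDC5D.

0xDC5D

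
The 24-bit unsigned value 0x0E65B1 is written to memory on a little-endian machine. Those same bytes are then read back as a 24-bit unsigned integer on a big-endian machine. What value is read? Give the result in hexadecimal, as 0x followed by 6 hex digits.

Stored little-endian, the bytes at ascending addresses are B1 65 0E.
Read back as big-endian, the last byte is least significant, giving 0xB1650E.

0xB1650E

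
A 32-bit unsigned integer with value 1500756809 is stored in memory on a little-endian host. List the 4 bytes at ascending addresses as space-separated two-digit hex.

1500756809 in hexadecimal, padded to 32 bits, is 0x5973BB49.
Split into bytes (most-significant first): 59 73 BB 49.
Little-endian: lowest address holds the least-significant byte.
So at ascending addresses the bytes are 49 BB 73 59.

49 BB 73 59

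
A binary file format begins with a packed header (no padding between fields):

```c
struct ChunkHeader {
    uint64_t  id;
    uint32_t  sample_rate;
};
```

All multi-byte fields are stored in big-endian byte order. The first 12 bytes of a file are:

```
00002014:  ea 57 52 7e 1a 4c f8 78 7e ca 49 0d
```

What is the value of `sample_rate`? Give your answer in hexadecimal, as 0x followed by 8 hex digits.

`sample_rate` follows `id` (8 bytes), so it starts at byte offset 8 and occupies 4 bytes.
Bytes at offsets 8..11: 7E CA 49 0D.
Big-endian stores the most-significant byte at the lowest address.
The bytes are already most-significant first: 0x7ECA490D.

0x7ECA490D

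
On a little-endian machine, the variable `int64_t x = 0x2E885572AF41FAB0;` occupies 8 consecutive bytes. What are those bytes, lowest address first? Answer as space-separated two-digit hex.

Split into bytes (most-significant first): 2E 88 55 72 AF 41 FA B0.
Little-endian: lowest address holds the least-significant byte.
So at ascending addresses the bytes are B0 FA 41 AF 72 55 88 2E.

B0 FA 41 AF 72 55 88 2E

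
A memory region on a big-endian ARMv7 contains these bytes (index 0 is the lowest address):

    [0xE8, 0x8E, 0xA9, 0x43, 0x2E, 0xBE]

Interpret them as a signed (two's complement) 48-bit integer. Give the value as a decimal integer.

-25775553958210

In big-endian order the high byte comes first in memory.
The bytes are already most-significant first: 0xE88EA9432EBE.
Top bit is set, so as a signed 48-bit value this is 0xE88EA9432EBE − 2^48 = -25775553958210.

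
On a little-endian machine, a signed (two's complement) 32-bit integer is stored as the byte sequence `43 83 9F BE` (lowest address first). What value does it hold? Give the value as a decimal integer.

-1096842429

Little-endian: lowest address holds the least-significant byte.
Reassemble most-significant byte first: BE 9F 83 43 → 0xBE9F8343.
Top bit is set, so as a signed 32-bit value this is 0xBE9F8343 − 2^32 = -1096842429.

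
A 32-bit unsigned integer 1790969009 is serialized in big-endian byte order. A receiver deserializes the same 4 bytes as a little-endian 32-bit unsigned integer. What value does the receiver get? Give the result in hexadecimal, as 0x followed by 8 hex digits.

1790969009 in 32-bit hexadecimal is 0x6AC004B1.
Stored big-endian, the bytes at ascending addresses are 6A C0 04 B1.
Read back as little-endian, the first byte is least significant, giving 0xB104C06A.

0xB104C06A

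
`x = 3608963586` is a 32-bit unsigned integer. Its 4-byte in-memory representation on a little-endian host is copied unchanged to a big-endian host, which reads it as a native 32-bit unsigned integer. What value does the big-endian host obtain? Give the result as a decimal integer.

40508631

3608963586 in 32-bit hexadecimal is 0xD71C6A02.
Stored little-endian, the bytes at ascending addresses are 02 6A 1C D7.
Read back as big-endian, the last byte is least significant, giving 0x026A1CD7.
0x026A1CD7 = 40508631.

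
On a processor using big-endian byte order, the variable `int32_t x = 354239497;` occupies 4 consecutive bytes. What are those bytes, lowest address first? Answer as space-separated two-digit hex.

354239497 in hexadecimal, padded to 32 bits, is 0x151D4409.
Split into bytes (most-significant first): 15 1D 44 09.
In big-endian order the high byte comes first in memory.
So the memory order matches the most-significant-first order: 15 1D 44 09.

15 1D 44 09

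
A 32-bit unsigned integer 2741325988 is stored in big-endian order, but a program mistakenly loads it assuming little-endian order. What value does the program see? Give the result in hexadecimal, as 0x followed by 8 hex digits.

2741325988 in 32-bit hexadecimal is 0xA36550A4.
Stored big-endian, the bytes at ascending addresses are A3 65 50 A4.
Read back as little-endian, the first byte is least significant, giving 0xA45065A3.

0xA45065A3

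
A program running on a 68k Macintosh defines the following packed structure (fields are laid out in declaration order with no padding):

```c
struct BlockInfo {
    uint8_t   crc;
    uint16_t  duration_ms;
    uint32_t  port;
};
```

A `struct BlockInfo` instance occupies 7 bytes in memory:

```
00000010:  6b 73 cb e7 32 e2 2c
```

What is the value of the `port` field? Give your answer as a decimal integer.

3878871596

`port` follows `crc` (1 B), `duration_ms` (2 B), so it starts at offset 1 + 2 = 3 and occupies 4 bytes.
Bytes at offsets 3..6: E7 32 E2 2C.
In big-endian order the high byte comes first in memory.
The bytes are already most-significant first: 0xE732E22C.
0xE732E22C = 3878871596.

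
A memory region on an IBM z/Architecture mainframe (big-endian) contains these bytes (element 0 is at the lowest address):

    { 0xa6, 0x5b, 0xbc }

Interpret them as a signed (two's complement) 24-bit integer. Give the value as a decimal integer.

In big-endian order the high byte comes first in memory.
The bytes are already most-significant first: 0xA65BBC.
Top bit is set, so as a signed 24-bit value this is 0xA65BBC − 2^24 = -5874756.

-5874756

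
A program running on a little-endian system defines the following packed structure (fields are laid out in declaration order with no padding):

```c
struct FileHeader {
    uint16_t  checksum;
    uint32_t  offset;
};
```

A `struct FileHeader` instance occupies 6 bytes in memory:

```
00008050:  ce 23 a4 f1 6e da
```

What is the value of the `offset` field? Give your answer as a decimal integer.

`offset` follows `checksum` (2 bytes), so it starts at byte offset 2 and occupies 4 bytes.
Bytes at offsets 2..5: A4 F1 6E DA.
Little-endian stores the least-significant byte at the lowest address.
Reassemble most-significant byte first: DA 6E F1 A4 → 0xDA6EF1A4.
0xDA6EF1A4 = 3664703908.

3664703908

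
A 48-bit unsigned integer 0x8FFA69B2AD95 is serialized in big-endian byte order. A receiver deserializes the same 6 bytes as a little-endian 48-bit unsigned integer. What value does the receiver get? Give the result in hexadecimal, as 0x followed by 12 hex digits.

Stored big-endian, the bytes at ascending addresses are 8F FA 69 B2 AD 95.
Read back as little-endian, the first byte is least significant, giving 0x95ADB269FA8F.

0x95ADB269FA8F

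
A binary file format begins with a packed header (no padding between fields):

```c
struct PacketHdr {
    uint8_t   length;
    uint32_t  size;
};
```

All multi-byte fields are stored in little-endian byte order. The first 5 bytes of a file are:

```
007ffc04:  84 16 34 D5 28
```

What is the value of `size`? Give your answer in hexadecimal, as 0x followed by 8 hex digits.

0x28D53416

`size` follows `length` (1 byte), so it starts at byte offset 1 and occupies 4 bytes.
Bytes at offsets 1..4: 16 34 D5 28.
Little-endian stores the least-significant byte at the lowest address.
Reassemble most-significant byte first: 28 D5 34 16 → 0x28D53416.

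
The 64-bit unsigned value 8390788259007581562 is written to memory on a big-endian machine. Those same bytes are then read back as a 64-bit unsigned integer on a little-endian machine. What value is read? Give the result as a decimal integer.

8812887080772399732

8390788259007581562 in 64-bit hexadecimal is 0x747211771BAA4D7A.
Stored big-endian, the bytes at ascending addresses are 74 72 11 77 1B AA 4D 7A.
Read back as little-endian, the first byte is least significant, giving 0x7A4DAA1B77117274.
0x7A4DAA1B77117274 = 8812887080772399732.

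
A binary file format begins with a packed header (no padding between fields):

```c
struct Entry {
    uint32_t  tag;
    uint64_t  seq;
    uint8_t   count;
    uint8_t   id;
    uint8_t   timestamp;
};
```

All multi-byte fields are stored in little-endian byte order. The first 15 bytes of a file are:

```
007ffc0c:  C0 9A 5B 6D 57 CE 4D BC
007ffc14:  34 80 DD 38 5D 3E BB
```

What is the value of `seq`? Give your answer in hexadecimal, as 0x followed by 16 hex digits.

0x38DD8034BC4DCE57

`seq` follows `tag` (4 bytes), so it starts at byte offset 4 and occupies 8 bytes.
Bytes at offsets 4..11: 57 CE 4D BC 34 80 DD 38.
Little-endian stores the least-significant byte at the lowest address.
Reassemble most-significant byte first: 38 DD 80 34 BC 4D CE 57 → 0x38DD8034BC4DCE57.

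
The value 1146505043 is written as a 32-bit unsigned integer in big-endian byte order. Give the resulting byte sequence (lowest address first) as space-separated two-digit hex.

44 56 47 53

1146505043 in hexadecimal, padded to 32 bits, is 0x44564753.
Split into bytes (most-significant first): 44 56 47 53.
In big-endian order the high byte comes first in memory.
So the memory order matches the most-significant-first order: 44 56 47 53.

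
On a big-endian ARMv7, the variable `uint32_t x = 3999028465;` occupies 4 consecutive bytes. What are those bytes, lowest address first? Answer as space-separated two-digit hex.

3999028465 in hexadecimal, padded to 32 bits, is 0xEE5C54F1.
Split into bytes (most-significant first): EE 5C 54 F1.
In big-endian order the high byte comes first in memory.
So the memory order matches the most-significant-first order: EE 5C 54 F1.

EE 5C 54 F1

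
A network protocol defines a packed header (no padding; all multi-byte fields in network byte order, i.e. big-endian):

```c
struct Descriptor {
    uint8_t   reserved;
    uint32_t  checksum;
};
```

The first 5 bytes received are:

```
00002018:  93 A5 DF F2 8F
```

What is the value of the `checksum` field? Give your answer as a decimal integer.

`checksum` follows `reserved` (1 byte), so it starts at byte offset 1 and occupies 4 bytes.
Bytes at offsets 1..4: A5 DF F2 8F.
Big-endian stores the most-significant byte at the lowest address.
The bytes are already most-significant first: 0xA5DFF28F.
0xA5DFF28F = 2782917263.

2782917263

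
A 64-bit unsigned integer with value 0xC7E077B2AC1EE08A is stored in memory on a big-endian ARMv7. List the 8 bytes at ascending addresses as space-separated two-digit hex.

Split into bytes (most-significant first): C7 E0 77 B2 AC 1E E0 8A.
Big-endian: lowest address holds the most-significant byte.
So the memory order matches the most-significant-first order: C7 E0 77 B2 AC 1E E0 8A.

C7 E0 77 B2 AC 1E E0 8A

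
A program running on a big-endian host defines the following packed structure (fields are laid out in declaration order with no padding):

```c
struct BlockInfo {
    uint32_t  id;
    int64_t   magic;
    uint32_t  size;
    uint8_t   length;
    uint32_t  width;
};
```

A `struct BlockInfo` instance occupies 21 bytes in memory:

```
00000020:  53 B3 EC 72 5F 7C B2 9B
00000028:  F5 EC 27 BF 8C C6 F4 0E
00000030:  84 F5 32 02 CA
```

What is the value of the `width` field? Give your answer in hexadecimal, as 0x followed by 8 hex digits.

`width` follows `id` (4 B), `magic` (8 B), `size` (4 B), `length` (1 B), so it starts at offset 4 + 8 + 4 + 1 = 17 and occupies 4 bytes.
Bytes at offsets 17..20: F5 32 02 CA.
Big-endian stores the most-significant byte at the lowest address.
The bytes are already most-significant first: 0xF53202CA.

0xF53202CA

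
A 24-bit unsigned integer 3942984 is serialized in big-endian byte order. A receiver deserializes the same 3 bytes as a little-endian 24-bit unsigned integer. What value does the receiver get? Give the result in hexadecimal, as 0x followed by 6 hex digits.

0x482A3C

3942984 in 24-bit hexadecimal is 0x3C2A48.
Stored big-endian, the bytes at ascending addresses are 3C 2A 48.
Read back as little-endian, the first byte is least significant, giving 0x482A3C.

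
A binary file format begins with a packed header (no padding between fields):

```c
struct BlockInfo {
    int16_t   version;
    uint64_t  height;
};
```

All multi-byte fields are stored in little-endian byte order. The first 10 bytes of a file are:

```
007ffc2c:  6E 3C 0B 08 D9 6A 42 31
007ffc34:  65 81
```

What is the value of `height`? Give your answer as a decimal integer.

9323912764870690827

`height` follows `version` (2 bytes), so it starts at byte offset 2 and occupies 8 bytes.
Bytes at offsets 2..9: 0B 08 D9 6A 42 31 65 81.
Little-endian: lowest address holds the least-significant byte.
Reassemble most-significant byte first: 81 65 31 42 6A D9 08 0B → 0x816531426AD9080B.
0x816531426AD9080B = 9323912764870690827.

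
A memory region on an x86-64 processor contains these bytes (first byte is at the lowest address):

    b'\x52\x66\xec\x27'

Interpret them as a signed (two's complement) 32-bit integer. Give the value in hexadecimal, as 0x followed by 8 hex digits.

0x27EC6652

Little-endian stores the least-significant byte at the lowest address.
Reassemble most-significant byte first: 27 EC 66 52 → 0x27EC6652.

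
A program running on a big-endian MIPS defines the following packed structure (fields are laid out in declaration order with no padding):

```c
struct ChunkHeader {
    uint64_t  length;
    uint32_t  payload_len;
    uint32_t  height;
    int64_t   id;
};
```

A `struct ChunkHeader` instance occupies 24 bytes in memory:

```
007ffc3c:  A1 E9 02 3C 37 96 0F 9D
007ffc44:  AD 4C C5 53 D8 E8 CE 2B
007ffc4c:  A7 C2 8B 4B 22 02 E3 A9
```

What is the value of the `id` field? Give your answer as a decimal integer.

-6358366569084296279

`id` follows `length` (8 B), `payload_len` (4 B), `height` (4 B), so it starts at offset 8 + 4 + 4 = 16 and occupies 8 bytes.
Bytes at offsets 16..23: A7 C2 8B 4B 22 02 E3 A9.
Big-endian: lowest address holds the most-significant byte.
The bytes are already most-significant first: 0xA7C28B4B2202E3A9.
Top bit is set, so as a signed 64-bit value this is 0xA7C28B4B2202E3A9 − 2^64 = -6358366569084296279.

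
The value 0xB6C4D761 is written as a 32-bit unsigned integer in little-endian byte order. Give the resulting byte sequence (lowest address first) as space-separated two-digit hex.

61 D7 C4 B6

Split into bytes (most-significant first): B6 C4 D7 61.
Little-endian: lowest address holds the least-significant byte.
So at ascending addresses the bytes are 61 D7 C4 B6.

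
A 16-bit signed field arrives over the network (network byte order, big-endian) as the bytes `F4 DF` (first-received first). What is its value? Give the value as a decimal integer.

In big-endian order the high byte comes first in memory.
The bytes are already most-significant first: 0xF4DF.
Top bit is set, so as a signed 16-bit value this is 0xF4DF − 2^16 = -2849.

-2849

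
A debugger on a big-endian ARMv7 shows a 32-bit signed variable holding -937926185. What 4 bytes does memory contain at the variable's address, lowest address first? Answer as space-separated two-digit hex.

Two's complement of -937926185 in 32 bits: 937926185 = 0x37E79E29; invert → 0xC81861D6; add 1 → 0xC81861D7.
Split into bytes (most-significant first): C8 18 61 D7.
In big-endian order the high byte comes first in memory.
So the memory order matches the most-significant-first order: C8 18 61 D7.

C8 18 61 D7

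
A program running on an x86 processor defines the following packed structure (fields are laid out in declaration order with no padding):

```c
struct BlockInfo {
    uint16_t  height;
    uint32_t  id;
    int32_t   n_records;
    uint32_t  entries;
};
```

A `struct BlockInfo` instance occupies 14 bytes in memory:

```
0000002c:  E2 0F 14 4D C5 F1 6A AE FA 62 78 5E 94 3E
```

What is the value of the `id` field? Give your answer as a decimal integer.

`id` follows `height` (2 bytes), so it starts at byte offset 2 and occupies 4 bytes.
Bytes at offsets 2..5: 14 4D C5 F1.
Little-endian: lowest address holds the least-significant byte.
Reassemble most-significant byte first: F1 C5 4D 14 → 0xF1C54D14.
0xF1C54D14 = 4056239380.

4056239380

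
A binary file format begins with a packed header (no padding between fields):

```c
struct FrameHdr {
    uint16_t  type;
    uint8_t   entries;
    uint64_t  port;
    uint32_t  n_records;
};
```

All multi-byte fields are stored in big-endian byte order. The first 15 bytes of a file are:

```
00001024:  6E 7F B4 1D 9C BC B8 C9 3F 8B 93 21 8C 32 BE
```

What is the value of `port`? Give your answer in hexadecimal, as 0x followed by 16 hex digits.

0x1D9CBCB8C93F8B93

`port` follows `type` (2 B), `entries` (1 B), so it starts at offset 2 + 1 = 3 and occupies 8 bytes.
Bytes at offsets 3..10: 1D 9C BC B8 C9 3F 8B 93.
Big-endian stores the most-significant byte at the lowest address.
The bytes are already most-significant first: 0x1D9CBCB8C93F8B93.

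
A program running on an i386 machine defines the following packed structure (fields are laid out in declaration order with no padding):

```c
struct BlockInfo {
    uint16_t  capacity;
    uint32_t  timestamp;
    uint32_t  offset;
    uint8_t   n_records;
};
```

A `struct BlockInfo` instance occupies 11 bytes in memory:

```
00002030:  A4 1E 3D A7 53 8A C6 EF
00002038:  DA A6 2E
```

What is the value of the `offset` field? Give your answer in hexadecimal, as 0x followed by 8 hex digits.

0xA6DAEFC6

`offset` follows `capacity` (2 B), `timestamp` (4 B), so it starts at offset 2 + 4 = 6 and occupies 4 bytes.
Bytes at offsets 6..9: C6 EF DA A6.
In little-endian order the low byte comes first in memory.
Reassemble most-significant byte first: A6 DA EF C6 → 0xA6DAEFC6.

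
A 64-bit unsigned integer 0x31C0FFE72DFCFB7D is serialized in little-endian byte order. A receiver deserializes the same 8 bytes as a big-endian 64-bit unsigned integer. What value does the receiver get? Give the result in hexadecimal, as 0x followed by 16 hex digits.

Stored little-endian, the bytes at ascending addresses are 7D FB FC 2D E7 FF C0 31.
Read back as big-endian, the last byte is least significant, giving 0x7DFBFC2DE7FFC031.

0x7DFBFC2DE7FFC031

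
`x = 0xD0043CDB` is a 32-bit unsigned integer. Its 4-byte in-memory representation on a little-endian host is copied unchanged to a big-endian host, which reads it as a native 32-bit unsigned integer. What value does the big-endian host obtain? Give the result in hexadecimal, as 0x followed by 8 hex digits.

Stored little-endian, the bytes at ascending addresses are DB 3C 04 D0.
Read back as big-endian, the last byte is least significant, giving 0xDB3C04D0.

0xDB3C04D0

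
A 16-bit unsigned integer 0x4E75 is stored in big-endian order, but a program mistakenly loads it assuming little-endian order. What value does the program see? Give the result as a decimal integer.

Stored big-endian, the bytes at ascending addresses are 4E 75.
Read back as little-endian, the first byte is least significant, giving 0x754E.
0x754E = 30030.

30030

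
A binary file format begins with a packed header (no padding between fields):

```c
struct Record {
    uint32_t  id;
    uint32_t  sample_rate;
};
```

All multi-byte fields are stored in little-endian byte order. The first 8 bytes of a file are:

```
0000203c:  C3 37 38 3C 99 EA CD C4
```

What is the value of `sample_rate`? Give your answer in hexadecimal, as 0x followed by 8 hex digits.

`sample_rate` follows `id` (4 bytes), so it starts at byte offset 4 and occupies 4 bytes.
Bytes at offsets 4..7: 99 EA CD C4.
In little-endian order the low byte comes first in memory.
Reassemble most-significant byte first: C4 CD EA 99 → 0xC4CDEA99.

0xC4CDEA99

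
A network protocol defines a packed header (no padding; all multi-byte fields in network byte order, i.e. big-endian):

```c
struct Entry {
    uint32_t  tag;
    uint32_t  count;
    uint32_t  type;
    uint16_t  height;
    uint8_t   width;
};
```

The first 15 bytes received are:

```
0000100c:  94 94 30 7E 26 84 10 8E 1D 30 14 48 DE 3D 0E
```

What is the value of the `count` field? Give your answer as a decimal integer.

`count` follows `tag` (4 bytes), so it starts at byte offset 4 and occupies 4 bytes.
Bytes at offsets 4..7: 26 84 10 8E.
In big-endian order the high byte comes first in memory.
The bytes are already most-significant first: 0x2684108E.
0x2684108E = 646189198.

646189198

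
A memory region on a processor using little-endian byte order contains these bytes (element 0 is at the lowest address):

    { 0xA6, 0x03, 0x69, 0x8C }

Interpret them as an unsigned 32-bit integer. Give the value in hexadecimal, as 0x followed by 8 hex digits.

Little-endian: lowest address holds the least-significant byte.
Reassemble most-significant byte first: 8C 69 03 A6 → 0x8C6903A6.

0x8C6903A6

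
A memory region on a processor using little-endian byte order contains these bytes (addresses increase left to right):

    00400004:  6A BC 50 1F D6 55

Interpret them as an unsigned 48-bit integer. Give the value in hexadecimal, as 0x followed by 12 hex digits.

0x55D61F50BC6A

Little-endian: lowest address holds the least-significant byte.
Reassemble most-significant byte first: 55 D6 1F 50 BC 6A → 0x55D61F50BC6A.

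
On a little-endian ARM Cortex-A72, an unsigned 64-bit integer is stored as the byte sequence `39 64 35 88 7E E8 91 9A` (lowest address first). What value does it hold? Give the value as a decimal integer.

Little-endian: lowest address holds the least-significant byte.
Reassemble most-significant byte first: 9A 91 E8 7E 88 35 64 39 → 0x9A91E87E88356439.
0x9A91E87E88356439 = 11137938983612671033.

11137938983612671033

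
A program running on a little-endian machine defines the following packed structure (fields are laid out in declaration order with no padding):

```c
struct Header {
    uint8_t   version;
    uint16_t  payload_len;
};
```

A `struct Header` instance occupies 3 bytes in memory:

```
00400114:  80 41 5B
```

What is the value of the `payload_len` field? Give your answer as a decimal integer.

23361

`payload_len` follows `version` (1 byte), so it starts at byte offset 1 and occupies 2 bytes.
Bytes at offsets 1..2: 41 5B.
Little-endian: lowest address holds the least-significant byte.
Reassemble most-significant byte first: 5B 41 → 0x5B41.
0x5B41 = 23361.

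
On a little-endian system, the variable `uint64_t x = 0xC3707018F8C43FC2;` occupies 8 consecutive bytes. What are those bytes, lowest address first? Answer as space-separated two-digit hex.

Split into bytes (most-significant first): C3 70 70 18 F8 C4 3F C2.
Little-endian stores the least-significant byte at the lowest address.
So at ascending addresses the bytes are C2 3F C4 F8 18 70 70 C3.

C2 3F C4 F8 18 70 70 C3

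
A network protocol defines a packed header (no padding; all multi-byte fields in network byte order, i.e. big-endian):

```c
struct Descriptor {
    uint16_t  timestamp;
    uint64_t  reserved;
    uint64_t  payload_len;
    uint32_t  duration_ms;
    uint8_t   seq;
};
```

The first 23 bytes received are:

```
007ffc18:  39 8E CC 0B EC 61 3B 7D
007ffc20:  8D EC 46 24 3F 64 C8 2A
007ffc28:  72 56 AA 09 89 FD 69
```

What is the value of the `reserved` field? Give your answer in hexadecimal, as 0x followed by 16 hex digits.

0xCC0BEC613B7D8DEC

`reserved` follows `timestamp` (2 bytes), so it starts at byte offset 2 and occupies 8 bytes.
Bytes at offsets 2..9: CC 0B EC 61 3B 7D 8D EC.
Big-endian stores the most-significant byte at the lowest address.
The bytes are already most-significant first: 0xCC0BEC613B7D8DEC.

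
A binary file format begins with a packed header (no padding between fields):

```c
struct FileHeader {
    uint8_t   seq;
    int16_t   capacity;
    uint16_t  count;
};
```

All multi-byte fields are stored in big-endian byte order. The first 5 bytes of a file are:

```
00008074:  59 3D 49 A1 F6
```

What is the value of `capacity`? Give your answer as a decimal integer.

`capacity` follows `seq` (1 byte), so it starts at byte offset 1 and occupies 2 bytes.
Bytes at offsets 1..2: 3D 49.
In big-endian order the high byte comes first in memory.
The bytes are already most-significant first: 0x3D49.
0x3D49 = 15689.

15689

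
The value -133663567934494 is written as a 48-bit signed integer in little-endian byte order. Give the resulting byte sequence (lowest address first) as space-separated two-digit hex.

Two's complement of -133663567934494 in 48 bits: 133663567934494 = 0x7990F97C741E; invert → 0x866F06838BE1; add 1 → 0x866F06838BE2.
Split into bytes (most-significant first): 86 6F 06 83 8B E2.
Little-endian: lowest address holds the least-significant byte.
So at ascending addresses the bytes are E2 8B 83 06 6F 86.

E2 8B 83 06 6F 86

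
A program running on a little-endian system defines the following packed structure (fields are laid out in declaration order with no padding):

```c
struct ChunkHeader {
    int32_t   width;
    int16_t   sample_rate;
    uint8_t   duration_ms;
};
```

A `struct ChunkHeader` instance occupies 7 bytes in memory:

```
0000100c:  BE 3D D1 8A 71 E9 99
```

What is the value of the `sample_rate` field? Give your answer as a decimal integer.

-5775

`sample_rate` follows `width` (4 bytes), so it starts at byte offset 4 and occupies 2 bytes.
Bytes at offsets 4..5: 71 E9.
Little-endian: lowest address holds the least-significant byte.
Reassemble most-significant byte first: E9 71 → 0xE971.
Top bit is set, so as a signed 16-bit value this is 0xE971 − 2^16 = -5775.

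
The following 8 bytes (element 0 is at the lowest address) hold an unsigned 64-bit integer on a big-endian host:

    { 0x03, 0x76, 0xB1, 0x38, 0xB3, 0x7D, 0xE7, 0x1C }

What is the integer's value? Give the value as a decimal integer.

Big-endian stores the most-significant byte at the lowest address.
The bytes are already most-significant first: 0x0376B138B37DE71C.
0x0376B138B37DE71C = 249581686453298972.

249581686453298972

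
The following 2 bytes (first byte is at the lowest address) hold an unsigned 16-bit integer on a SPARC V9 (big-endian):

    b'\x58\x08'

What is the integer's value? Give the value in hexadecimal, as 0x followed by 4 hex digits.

In big-endian order the high byte comes first in memory.
The bytes are already most-significant first: 0x5808.

0x5808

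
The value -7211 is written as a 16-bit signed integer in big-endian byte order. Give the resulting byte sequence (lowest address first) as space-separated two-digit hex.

E3 D5

Two's complement of -7211 in 16 bits: 7211 = 0x1C2B; invert → 0xE3D4; add 1 → 0xE3D5.
Split into bytes (most-significant first): E3 D5.
Big-endian stores the most-significant byte at the lowest address.
So the memory order matches the most-significant-first order: E3 D5.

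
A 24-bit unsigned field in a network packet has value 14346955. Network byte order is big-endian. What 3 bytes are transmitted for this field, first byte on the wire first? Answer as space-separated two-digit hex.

14346955 in hexadecimal, padded to 24 bits, is 0xDAEACB.
Split into bytes (most-significant first): DA EA CB.
In big-endian order the high byte comes first in memory.
So the memory order matches the most-significant-first order: DA EA CB.

DA EA CB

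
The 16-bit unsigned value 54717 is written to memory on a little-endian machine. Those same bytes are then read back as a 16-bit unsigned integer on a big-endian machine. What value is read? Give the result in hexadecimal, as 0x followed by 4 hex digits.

54717 in 16-bit hexadecimal is 0xD5BD.
Stored little-endian, the bytes at ascending addresses are BD D5.
Read back as big-endian, the last byte is least significant, giving 0xBDD5.

0xBDD5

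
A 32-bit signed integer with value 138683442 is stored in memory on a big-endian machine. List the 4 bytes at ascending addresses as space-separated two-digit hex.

138683442 in hexadecimal, padded to 32 bits, is 0x08442432.
Split into bytes (most-significant first): 08 44 24 32.
Big-endian stores the most-significant byte at the lowest address.
So the memory order matches the most-significant-first order: 08 44 24 32.

08 44 24 32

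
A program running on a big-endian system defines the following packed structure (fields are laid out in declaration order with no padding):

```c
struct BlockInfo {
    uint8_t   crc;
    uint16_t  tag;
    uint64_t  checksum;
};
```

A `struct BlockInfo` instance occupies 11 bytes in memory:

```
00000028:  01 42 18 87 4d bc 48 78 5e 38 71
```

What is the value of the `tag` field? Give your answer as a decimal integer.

`tag` follows `crc` (1 byte), so it starts at byte offset 1 and occupies 2 bytes.
Bytes at offsets 1..2: 42 18.
Big-endian: lowest address holds the most-significant byte.
The bytes are already most-significant first: 0x4218.
0x4218 = 16920.

16920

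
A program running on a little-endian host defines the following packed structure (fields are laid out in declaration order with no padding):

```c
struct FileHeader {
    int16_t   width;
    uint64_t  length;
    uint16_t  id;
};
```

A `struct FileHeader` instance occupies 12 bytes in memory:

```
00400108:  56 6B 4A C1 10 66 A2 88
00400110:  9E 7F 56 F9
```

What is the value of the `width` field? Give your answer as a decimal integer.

`width` is the first field, at byte offset 0, occupying 2 bytes.
Bytes at offsets 0..1: 56 6B.
In little-endian order the low byte comes first in memory.
Reassemble most-significant byte first: 6B 56 → 0x6B56.
0x6B56 = 27478.

27478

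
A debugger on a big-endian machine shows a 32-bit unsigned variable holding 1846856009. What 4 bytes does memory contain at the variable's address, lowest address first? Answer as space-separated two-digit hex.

1846856009 in hexadecimal, padded to 32 bits, is 0x6E14C949.
Split into bytes (most-significant first): 6E 14 C9 49.
Big-endian: lowest address holds the most-significant byte.
So the memory order matches the most-significant-first order: 6E 14 C9 49.

6E 14 C9 49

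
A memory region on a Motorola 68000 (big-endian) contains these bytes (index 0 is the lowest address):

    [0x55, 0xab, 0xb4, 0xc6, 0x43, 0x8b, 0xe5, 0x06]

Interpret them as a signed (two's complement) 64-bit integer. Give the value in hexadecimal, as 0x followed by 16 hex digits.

0x55ABB4C6438BE506

In big-endian order the high byte comes first in memory.
The bytes are already most-significant first: 0x55ABB4C6438BE506.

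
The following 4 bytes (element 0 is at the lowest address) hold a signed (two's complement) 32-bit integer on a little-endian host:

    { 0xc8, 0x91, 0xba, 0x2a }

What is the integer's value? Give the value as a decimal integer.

716870088

Little-endian: lowest address holds the least-significant byte.
Reassemble most-significant byte first: 2A BA 91 C8 → 0x2ABA91C8.
0x2ABA91C8 = 716870088.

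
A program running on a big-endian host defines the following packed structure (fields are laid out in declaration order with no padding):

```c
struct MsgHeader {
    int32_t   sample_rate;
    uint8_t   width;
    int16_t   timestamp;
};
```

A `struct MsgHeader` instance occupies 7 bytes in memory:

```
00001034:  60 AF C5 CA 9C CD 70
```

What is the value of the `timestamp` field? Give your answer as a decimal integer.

`timestamp` follows `sample_rate` (4 B), `width` (1 B), so it starts at offset 4 + 1 = 5 and occupies 2 bytes.
Bytes at offsets 5..6: CD 70.
Big-endian: lowest address holds the most-significant byte.
The bytes are already most-significant first: 0xCD70.
Top bit is set, so as a signed 16-bit value this is 0xCD70 − 2^16 = -12944.

-12944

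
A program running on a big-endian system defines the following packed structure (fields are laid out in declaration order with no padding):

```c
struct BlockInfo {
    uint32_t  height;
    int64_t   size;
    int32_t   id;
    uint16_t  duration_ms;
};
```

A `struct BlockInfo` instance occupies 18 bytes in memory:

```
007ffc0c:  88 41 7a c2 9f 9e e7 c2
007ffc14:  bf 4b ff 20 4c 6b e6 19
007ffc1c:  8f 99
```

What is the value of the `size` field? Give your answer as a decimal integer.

-6944858751739625696

`size` follows `height` (4 bytes), so it starts at byte offset 4 and occupies 8 bytes.
Bytes at offsets 4..11: 9F 9E E7 C2 BF 4B FF 20.
Big-endian stores the most-significant byte at the lowest address.
The bytes are already most-significant first: 0x9F9EE7C2BF4BFF20.
Top bit is set, so as a signed 64-bit value this is 0x9F9EE7C2BF4BFF20 − 2^64 = -6944858751739625696.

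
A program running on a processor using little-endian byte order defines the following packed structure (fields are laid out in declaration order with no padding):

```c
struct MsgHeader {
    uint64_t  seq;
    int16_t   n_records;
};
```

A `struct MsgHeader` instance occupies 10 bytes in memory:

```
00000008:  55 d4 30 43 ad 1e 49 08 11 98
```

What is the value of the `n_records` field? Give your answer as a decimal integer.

`n_records` follows `seq` (8 bytes), so it starts at byte offset 8 and occupies 2 bytes.
Bytes at offsets 8..9: 11 98.
Little-endian: lowest address holds the least-significant byte.
Reassemble most-significant byte first: 98 11 → 0x9811.
Top bit is set, so as a signed 16-bit value this is 0x9811 − 2^16 = -26607.

-26607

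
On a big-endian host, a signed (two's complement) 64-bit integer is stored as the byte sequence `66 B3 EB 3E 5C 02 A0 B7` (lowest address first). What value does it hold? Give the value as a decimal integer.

7400517265764032695

Big-endian stores the most-significant byte at the lowest address.
The bytes are already most-significant first: 0x66B3EB3E5C02A0B7.
0x66B3EB3E5C02A0B7 = 7400517265764032695.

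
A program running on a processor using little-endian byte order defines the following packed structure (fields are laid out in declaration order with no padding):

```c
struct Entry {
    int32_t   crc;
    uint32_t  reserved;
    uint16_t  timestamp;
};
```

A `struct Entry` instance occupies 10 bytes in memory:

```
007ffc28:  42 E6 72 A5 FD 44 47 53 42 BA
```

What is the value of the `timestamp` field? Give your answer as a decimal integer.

`timestamp` follows `crc` (4 B), `reserved` (4 B), so it starts at offset 4 + 4 = 8 and occupies 2 bytes.
Bytes at offsets 8..9: 42 BA.
Little-endian stores the least-significant byte at the lowest address.
Reassemble most-significant byte first: BA 42 → 0xBA42.
0xBA42 = 47682.

47682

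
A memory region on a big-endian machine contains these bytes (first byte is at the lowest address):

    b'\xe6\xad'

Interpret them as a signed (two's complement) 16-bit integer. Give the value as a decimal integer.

-6483

Big-endian stores the most-significant byte at the lowest address.
The bytes are already most-significant first: 0xE6AD.
Top bit is set, so as a signed 16-bit value this is 0xE6AD − 2^16 = -6483.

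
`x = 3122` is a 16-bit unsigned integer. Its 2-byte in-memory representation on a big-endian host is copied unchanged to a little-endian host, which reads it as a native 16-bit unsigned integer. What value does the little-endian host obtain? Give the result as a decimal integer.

3122 in 16-bit hexadecimal is 0x0C32.
Stored big-endian, the bytes at ascending addresses are 0C 32.
Read back as little-endian, the first byte is least significant, giving 0x320C.
0x320C = 12812.

12812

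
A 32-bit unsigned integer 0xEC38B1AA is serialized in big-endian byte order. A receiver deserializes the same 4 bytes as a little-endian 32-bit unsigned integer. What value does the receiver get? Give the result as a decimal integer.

2863741164

Stored big-endian, the bytes at ascending addresses are EC 38 B1 AA.
Read back as little-endian, the first byte is least significant, giving 0xAAB138EC.
0xAAB138EC = 2863741164.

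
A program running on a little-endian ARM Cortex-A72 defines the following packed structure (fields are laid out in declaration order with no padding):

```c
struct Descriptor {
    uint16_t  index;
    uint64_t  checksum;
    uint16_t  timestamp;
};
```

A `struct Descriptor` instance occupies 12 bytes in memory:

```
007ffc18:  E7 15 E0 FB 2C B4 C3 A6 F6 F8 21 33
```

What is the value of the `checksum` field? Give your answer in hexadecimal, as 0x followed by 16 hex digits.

`checksum` follows `index` (2 bytes), so it starts at byte offset 2 and occupies 8 bytes.
Bytes at offsets 2..9: E0 FB 2C B4 C3 A6 F6 F8.
In little-endian order the low byte comes first in memory.
Reassemble most-significant byte first: F8 F6 A6 C3 B4 2C FB E0 → 0xF8F6A6C3B42CFBE0.

0xF8F6A6C3B42CFBE0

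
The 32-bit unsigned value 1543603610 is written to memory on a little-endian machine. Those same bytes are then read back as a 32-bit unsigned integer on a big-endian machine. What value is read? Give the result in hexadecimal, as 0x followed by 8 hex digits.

1543603610 in 32-bit hexadecimal is 0x5C01859A.
Stored little-endian, the bytes at ascending addresses are 9A 85 01 5C.
Read back as big-endian, the last byte is least significant, giving 0x9A85015C.

0x9A85015C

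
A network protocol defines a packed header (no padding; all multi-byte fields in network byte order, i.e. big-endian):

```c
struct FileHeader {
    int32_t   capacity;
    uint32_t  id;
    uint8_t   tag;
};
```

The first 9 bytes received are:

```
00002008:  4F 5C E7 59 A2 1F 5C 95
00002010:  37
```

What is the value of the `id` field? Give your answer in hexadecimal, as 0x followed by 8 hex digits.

`id` follows `capacity` (4 bytes), so it starts at byte offset 4 and occupies 4 bytes.
Bytes at offsets 4..7: A2 1F 5C 95.
Big-endian: lowest address holds the most-significant byte.
The bytes are already most-significant first: 0xA21F5C95.

0xA21F5C95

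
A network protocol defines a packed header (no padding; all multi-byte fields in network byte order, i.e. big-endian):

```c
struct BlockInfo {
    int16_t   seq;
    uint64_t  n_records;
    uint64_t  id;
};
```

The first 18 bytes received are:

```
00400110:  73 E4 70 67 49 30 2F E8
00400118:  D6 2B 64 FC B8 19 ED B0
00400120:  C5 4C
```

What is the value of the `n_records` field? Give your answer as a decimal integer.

8099522926160172587

`n_records` follows `seq` (2 bytes), so it starts at byte offset 2 and occupies 8 bytes.
Bytes at offsets 2..9: 70 67 49 30 2F E8 D6 2B.
In big-endian order the high byte comes first in memory.
The bytes are already most-significant first: 0x706749302FE8D62B.
0x706749302FE8D62B = 8099522926160172587.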